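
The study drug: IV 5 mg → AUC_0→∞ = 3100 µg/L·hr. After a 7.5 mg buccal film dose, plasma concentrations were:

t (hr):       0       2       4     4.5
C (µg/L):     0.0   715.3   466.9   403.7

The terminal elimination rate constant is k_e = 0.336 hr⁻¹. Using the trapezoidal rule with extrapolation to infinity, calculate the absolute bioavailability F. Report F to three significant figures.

Trapezoidal AUC_0→4.5 (buccal film):
  [0→2]: (0.0+715.3)/2 × 2 = 715.3
  [2→4]: (715.3+466.9)/2 × 2 = 1182.2
  [4→4.5]: (466.9+403.7)/2 × 0.5 = 217.65
  Sum = 2115.15 µg/L·hr
Tail: C_last/k_e = 403.7/0.336 = 1201.488
AUC_0→∞ (buccal film) = 2115.15 + 1201.488 = 3316.638 µg/L·hr
F = (AUC_ev/D_ev)/(AUC_iv/D_iv) = (3316.638/7.5)/(3100/5) = 442.2184/620 = 0.7133

F = 0.713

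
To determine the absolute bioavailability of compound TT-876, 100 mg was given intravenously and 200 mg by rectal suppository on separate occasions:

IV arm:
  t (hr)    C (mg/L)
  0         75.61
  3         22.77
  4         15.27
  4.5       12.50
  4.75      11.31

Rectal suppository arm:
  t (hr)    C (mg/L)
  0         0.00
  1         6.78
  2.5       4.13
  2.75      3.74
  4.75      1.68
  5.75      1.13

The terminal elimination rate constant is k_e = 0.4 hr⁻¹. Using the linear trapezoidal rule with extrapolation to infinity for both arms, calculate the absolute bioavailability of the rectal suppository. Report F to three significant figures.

Trapezoidal AUC_0→4.75 (IV):
  [0→3]: (75.61+22.77)/2 × 3 = 147.57
  [3→4]: (22.77+15.27)/2 × 1 = 19.02
  [4→4.5]: (15.27+12.50)/2 × 0.5 = 6.9425
  [4.5→4.75]: (12.50+11.31)/2 × 0.25 = 2.97625
  Sum = 176.50875 mg/L·hr
IV tail: 11.31/0.4 = 28.275; AUC_iv,0→∞ = 176.50875 + 28.275 = 204.78375 mg/L·hr
Trapezoidal AUC_0→5.75 (rectal suppository):
  [0→1]: (0.00+6.78)/2 × 1 = 3.39
  [1→2.5]: (6.78+4.13)/2 × 1.5 = 8.1825
  [2.5→2.75]: (4.13+3.74)/2 × 0.25 = 0.98375
  [2.75→4.75]: (3.74+1.68)/2 × 2 = 5.42
  [4.75→5.75]: (1.68+1.13)/2 × 1 = 1.405
  Sum = 19.38125 mg/L·hr
rectal suppository tail: 1.13/0.4 = 2.825; AUC_ev,0→∞ = 19.38125 + 2.825 = 22.20625 mg/L·hr
F = (AUC_ev/D_ev)/(AUC_iv/D_iv) = (22.20625/200)/(204.78375/100) = 0.11103125/2.0478375 = 0.0542

F = 0.0542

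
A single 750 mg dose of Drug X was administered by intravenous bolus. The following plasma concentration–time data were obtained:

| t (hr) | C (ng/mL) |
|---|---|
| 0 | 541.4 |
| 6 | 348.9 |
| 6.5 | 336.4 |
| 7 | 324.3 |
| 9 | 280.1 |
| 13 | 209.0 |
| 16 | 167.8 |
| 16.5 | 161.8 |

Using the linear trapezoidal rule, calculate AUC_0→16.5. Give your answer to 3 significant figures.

AUC = 5240 ng/mL·hr

Trapezoidal AUC_0→16.5:
  [0→6]: (541.4+348.9)/2 × 6 = 2670.9
  [6→6.5]: (348.9+336.4)/2 × 0.5 = 171.325
  [6.5→7]: (336.4+324.3)/2 × 0.5 = 165.175
  [7→9]: (324.3+280.1)/2 × 2 = 604.4
  [9→13]: (280.1+209.0)/2 × 4 = 978.2
  [13→16]: (209.0+167.8)/2 × 3 = 565.2
  [16→16.5]: (167.8+161.8)/2 × 0.5 = 82.4
  Sum = 5237.6 ng/mL·hr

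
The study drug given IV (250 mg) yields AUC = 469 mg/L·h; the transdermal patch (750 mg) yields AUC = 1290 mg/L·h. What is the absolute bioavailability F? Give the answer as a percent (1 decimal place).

F = 91.7%

F = (AUC_ev / D_ev) / (AUC_iv / D_iv)
  = (1290/750) / (469/250)
  = 1.72 / 1.876 = 0.9168
  = 91.68%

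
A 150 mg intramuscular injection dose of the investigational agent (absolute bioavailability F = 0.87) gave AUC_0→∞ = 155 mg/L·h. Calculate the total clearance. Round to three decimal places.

CL = 0.842 L/h

CL = F × Dose / AUC_0→∞
   = 0.87 × 150 / 155 = 0.841935 L/h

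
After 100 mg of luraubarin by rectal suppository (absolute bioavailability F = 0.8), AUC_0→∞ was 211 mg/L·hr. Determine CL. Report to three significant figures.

CL = F × Dose / AUC_0→∞
   = 0.8 × 100 / 211 = 0.379147 L/hr

CL = 0.379 L/hr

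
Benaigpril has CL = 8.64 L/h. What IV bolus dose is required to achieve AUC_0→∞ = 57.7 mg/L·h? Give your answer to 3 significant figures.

Dose_iv = CL × AUC_0→∞
     = 8.64 × 57.7 = 498.528 mg

Dose = 499 mg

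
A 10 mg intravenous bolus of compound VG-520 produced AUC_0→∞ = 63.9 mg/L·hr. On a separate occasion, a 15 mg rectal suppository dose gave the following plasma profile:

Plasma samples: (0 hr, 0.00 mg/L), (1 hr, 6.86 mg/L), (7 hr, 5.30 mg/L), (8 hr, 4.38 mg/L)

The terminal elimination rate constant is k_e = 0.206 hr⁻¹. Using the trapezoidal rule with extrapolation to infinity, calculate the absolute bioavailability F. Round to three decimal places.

F = 0.689

Trapezoidal AUC_0→8 (rectal suppository):
  [0→1]: (0.00+6.86)/2 × 1 = 3.43
  [1→7]: (6.86+5.30)/2 × 6 = 36.48
  [7→8]: (5.30+4.38)/2 × 1 = 4.84
  Sum = 44.75 mg/L·hr
Tail: C_last/k_e = 4.38/0.206 = 21.262
AUC_0→∞ (rectal suppository) = 44.75 + 21.262 = 66.012 mg/L·hr
F = (AUC_ev/D_ev)/(AUC_iv/D_iv) = (66.012/15)/(63.9/10) = 4.4008/6.39 = 0.6887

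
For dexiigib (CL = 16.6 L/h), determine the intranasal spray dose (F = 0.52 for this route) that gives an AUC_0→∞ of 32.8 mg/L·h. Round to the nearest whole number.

Dose = 1047 mg

Dose = CL × AUC_0→∞ / F
     = 16.6 × 32.8 / 0.52 = 1047.08 mg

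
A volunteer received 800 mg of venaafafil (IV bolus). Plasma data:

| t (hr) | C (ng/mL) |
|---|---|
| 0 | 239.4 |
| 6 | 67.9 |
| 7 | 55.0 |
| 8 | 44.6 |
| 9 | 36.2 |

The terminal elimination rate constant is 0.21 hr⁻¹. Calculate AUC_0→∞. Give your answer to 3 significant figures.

AUC = 1250 ng/mL·hr

Trapezoidal AUC_0→9:
  [0→6]: (239.4+67.9)/2 × 6 = 921.9
  [6→7]: (67.9+55.0)/2 × 1 = 61.45
  [7→8]: (55.0+44.6)/2 × 1 = 49.8
  [8→9]: (44.6+36.2)/2 × 1 = 40.4
  Sum = 1073.55 ng/mL·hr
Extrapolated tail: C_last / k_e = 36.2 / 0.21 = 172.381
AUC_0→∞ = 1073.55 + 172.381 = 1245.931 ng/mL·hr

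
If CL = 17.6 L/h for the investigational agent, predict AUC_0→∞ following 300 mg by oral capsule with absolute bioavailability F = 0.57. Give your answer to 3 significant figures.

AUC_0→∞ = F × Dose / CL
        = 0.57 × 300 / 17.6 = 9.71591 mg/L·h

AUC = 9.72 mg/L·h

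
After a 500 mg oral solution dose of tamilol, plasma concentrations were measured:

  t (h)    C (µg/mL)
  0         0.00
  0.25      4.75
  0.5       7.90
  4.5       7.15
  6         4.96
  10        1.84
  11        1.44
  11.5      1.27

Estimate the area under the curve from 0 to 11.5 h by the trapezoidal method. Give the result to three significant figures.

AUC = 57.3 µg/mL·h

Trapezoidal AUC_0→11.5:
  [0→0.25]: (0.00+4.75)/2 × 0.25 = 0.59375
  [0.25→0.5]: (4.75+7.90)/2 × 0.25 = 1.58125
  [0.5→4.5]: (7.90+7.15)/2 × 4 = 30.1
  [4.5→6]: (7.15+4.96)/2 × 1.5 = 9.0825
  [6→10]: (4.96+1.84)/2 × 4 = 13.6
  [10→11]: (1.84+1.44)/2 × 1 = 1.64
  [11→11.5]: (1.44+1.27)/2 × 0.5 = 0.6775
  Sum = 57.275 µg/mL·h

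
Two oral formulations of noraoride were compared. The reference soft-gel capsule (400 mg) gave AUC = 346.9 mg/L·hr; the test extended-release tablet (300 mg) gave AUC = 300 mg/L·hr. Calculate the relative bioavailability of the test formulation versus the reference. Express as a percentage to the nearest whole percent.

F_rel = 115%

F_rel = (AUC_test/D_test) / (AUC_ref/D_ref)
      = (300/300) / (346.9/400)
      = 1 / 0.86725 = 1.1531 = 115.31%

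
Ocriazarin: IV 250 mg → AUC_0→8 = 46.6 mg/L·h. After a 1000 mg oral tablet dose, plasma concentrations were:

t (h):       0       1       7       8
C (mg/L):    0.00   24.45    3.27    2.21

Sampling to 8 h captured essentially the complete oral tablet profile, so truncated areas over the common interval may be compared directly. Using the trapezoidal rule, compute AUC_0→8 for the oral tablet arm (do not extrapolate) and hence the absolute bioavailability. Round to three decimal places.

F = 0.526

Trapezoidal AUC_0→8 (oral tablet):
  [0→1]: (0.00+24.45)/2 × 1 = 12.225
  [1→7]: (24.45+3.27)/2 × 6 = 83.16
  [7→8]: (3.27+2.21)/2 × 1 = 2.74
  Sum = 98.125 mg/L·h
F = (AUC_ev/D_ev)/(AUC_iv/D_iv) = (98.125/1000)/(46.6/250) = 0.098125/0.1864 = 0.5264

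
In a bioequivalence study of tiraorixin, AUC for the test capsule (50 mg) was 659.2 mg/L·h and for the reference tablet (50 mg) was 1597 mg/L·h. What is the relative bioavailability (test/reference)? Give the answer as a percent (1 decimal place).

F_rel = (AUC_test/D_test) / (AUC_ref/D_ref)
      = (659.2/50) / (1597/50)
      = 13.184 / 31.94 = 0.4128 = 41.28%

F_rel = 41.3%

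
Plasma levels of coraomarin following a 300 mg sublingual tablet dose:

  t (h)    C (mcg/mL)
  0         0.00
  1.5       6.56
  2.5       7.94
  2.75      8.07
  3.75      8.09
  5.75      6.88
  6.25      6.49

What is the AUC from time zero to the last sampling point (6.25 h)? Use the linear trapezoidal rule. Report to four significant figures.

Trapezoidal AUC_0→6.25:
  [0→1.5]: (0.00+6.56)/2 × 1.5 = 4.92
  [1.5→2.5]: (6.56+7.94)/2 × 1 = 7.25
  [2.5→2.75]: (7.94+8.07)/2 × 0.25 = 2.00125
  [2.75→3.75]: (8.07+8.09)/2 × 1 = 8.08
  [3.75→5.75]: (8.09+6.88)/2 × 2 = 14.97
  [5.75→6.25]: (6.88+6.49)/2 × 0.5 = 3.3425
  Sum = 40.56375 mcg/mL·h

AUC = 40.56 mcg/mL·h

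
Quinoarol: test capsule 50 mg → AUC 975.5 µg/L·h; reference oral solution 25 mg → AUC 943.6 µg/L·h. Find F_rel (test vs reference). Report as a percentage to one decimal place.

F_rel = (AUC_test/D_test) / (AUC_ref/D_ref)
      = (975.5/50) / (943.6/25)
      = 19.51 / 37.744 = 0.5169 = 51.69%

F_rel = 51.7%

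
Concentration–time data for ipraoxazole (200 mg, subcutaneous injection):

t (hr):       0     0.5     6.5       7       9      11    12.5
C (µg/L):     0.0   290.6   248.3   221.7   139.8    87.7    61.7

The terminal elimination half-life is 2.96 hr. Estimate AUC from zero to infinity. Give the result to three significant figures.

Trapezoidal AUC_0→12.5:
  [0→0.5]: (0.0+290.6)/2 × 0.5 = 72.65
  [0.5→6.5]: (290.6+248.3)/2 × 6 = 1616.7
  [6.5→7]: (248.3+221.7)/2 × 0.5 = 117.5
  [7→9]: (221.7+139.8)/2 × 2 = 361.5
  [9→11]: (139.8+87.7)/2 × 2 = 227.5
  [11→12.5]: (87.7+61.7)/2 × 1.5 = 112.05
  Sum = 2507.9 µg/L·hr
k_e = ln2 / t½ = 0.693147 / 2.96 = 0.2342 hr^-1
Extrapolated tail: C_last / k_e = 61.7 / 0.2342 = 263.450
AUC_0→∞ = 2507.9 + 263.450 = 2771.35 µg/L·hr

AUC = 2770 µg/L·hr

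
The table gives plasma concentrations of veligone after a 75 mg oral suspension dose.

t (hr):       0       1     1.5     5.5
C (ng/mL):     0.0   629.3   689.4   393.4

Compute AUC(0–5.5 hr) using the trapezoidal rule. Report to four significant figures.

AUC = 2810 ng/mL·hr

Trapezoidal AUC_0→5.5:
  [0→1]: (0.0+629.3)/2 × 1 = 314.65
  [1→1.5]: (629.3+689.4)/2 × 0.5 = 329.675
  [1.5→5.5]: (689.4+393.4)/2 × 4 = 2165.6
  Sum = 2809.925 ng/mL·hr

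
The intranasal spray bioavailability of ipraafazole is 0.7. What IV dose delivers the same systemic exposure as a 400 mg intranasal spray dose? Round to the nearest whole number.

D_iv = 280 mg

Systemic exposure from an extravascular dose = F × D_ev, so the equivalent IV dose is F × D_ev.
D_iv = F × D_ev = 0.7 × 400 = 280 mg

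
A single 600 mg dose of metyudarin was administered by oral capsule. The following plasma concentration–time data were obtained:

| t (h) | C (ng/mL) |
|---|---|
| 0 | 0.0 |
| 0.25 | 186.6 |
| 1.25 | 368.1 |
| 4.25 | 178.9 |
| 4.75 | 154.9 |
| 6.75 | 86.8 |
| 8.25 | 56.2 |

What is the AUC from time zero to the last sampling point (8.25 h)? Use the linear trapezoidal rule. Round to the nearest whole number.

AUC = 1554 ng/mL·h

Trapezoidal AUC_0→8.25:
  [0→0.25]: (0.0+186.6)/2 × 0.25 = 23.325
  [0.25→1.25]: (186.6+368.1)/2 × 1 = 277.35
  [1.25→4.25]: (368.1+178.9)/2 × 3 = 820.5
  [4.25→4.75]: (178.9+154.9)/2 × 0.5 = 83.45
  [4.75→6.75]: (154.9+86.8)/2 × 2 = 241.7
  [6.75→8.25]: (86.8+56.2)/2 × 1.5 = 107.25
  Sum = 1553.575 ng/mL·h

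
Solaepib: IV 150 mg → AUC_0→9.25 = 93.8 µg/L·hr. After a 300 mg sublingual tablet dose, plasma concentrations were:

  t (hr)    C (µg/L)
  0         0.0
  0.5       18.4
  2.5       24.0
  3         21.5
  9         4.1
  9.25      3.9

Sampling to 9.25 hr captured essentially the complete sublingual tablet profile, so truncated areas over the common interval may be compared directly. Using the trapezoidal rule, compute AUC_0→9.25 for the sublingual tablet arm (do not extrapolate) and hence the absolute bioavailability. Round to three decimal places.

F = 0.726

Trapezoidal AUC_0→9.25 (sublingual tablet):
  [0→0.5]: (0.0+18.4)/2 × 0.5 = 4.6
  [0.5→2.5]: (18.4+24.0)/2 × 2 = 42.4
  [2.5→3]: (24.0+21.5)/2 × 0.5 = 11.375
  [3→9]: (21.5+4.1)/2 × 6 = 76.8
  [9→9.25]: (4.1+3.9)/2 × 0.25 = 1.0
  Sum = 136.175 µg/L·hr
F = (AUC_ev/D_ev)/(AUC_iv/D_iv) = (136.175/300)/(93.8/150) = 0.453917/0.625333 = 0.7259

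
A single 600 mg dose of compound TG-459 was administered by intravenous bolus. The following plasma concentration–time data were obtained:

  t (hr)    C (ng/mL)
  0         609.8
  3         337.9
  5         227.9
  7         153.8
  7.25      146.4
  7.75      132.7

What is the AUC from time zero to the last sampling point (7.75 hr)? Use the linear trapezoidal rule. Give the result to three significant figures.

Trapezoidal AUC_0→7.75:
  [0→3]: (609.8+337.9)/2 × 3 = 1421.55
  [3→5]: (337.9+227.9)/2 × 2 = 565.8
  [5→7]: (227.9+153.8)/2 × 2 = 381.7
  [7→7.25]: (153.8+146.4)/2 × 0.25 = 37.525
  [7.25→7.75]: (146.4+132.7)/2 × 0.5 = 69.775
  Sum = 2476.35 ng/mL·hr

AUC = 2480 ng/mL·hr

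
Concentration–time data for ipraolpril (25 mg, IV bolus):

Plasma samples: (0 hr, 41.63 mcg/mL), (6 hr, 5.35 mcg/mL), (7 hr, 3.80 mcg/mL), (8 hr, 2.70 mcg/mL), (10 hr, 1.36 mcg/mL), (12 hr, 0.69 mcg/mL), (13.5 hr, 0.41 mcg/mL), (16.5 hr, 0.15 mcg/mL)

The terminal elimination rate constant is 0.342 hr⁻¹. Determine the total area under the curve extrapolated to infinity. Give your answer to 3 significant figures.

AUC = 157 mcg/mL·hr

Trapezoidal AUC_0→16.5:
  [0→6]: (41.63+5.35)/2 × 6 = 140.94
  [6→7]: (5.35+3.80)/2 × 1 = 4.575
  [7→8]: (3.80+2.70)/2 × 1 = 3.25
  [8→10]: (2.70+1.36)/2 × 2 = 4.06
  [10→12]: (1.36+0.69)/2 × 2 = 2.05
  [12→13.5]: (0.69+0.41)/2 × 1.5 = 0.825
  [13.5→16.5]: (0.41+0.15)/2 × 3 = 0.84
  Sum = 156.54 mcg/mL·hr
Extrapolated tail: C_last / k_e = 0.15 / 0.342 = 0.439
AUC_0→∞ = 156.54 + 0.439 = 156.979 mcg/mL·hr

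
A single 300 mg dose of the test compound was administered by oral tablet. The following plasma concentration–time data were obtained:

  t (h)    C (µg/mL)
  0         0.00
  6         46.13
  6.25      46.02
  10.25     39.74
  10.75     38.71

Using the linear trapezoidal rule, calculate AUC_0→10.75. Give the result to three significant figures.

AUC = 341 µg/mL·h

Trapezoidal AUC_0→10.75:
  [0→6]: (0.00+46.13)/2 × 6 = 138.39
  [6→6.25]: (46.13+46.02)/2 × 0.25 = 11.51875
  [6.25→10.25]: (46.02+39.74)/2 × 4 = 171.52
  [10.25→10.75]: (39.74+38.71)/2 × 0.5 = 19.6125
  Sum = 341.04125 µg/mL·h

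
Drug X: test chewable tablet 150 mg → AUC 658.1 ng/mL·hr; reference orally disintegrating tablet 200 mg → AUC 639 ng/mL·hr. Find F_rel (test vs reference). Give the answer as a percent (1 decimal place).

F_rel = (AUC_test/D_test) / (AUC_ref/D_ref)
      = (658.1/150) / (639/200)
      = 4.38733 / 3.195 = 1.3732 = 137.32%

F_rel = 137.3%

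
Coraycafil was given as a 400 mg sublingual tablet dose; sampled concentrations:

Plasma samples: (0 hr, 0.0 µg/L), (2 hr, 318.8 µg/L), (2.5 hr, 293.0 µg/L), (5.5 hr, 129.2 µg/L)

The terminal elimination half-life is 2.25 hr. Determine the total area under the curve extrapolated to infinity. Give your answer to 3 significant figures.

AUC = 1520 µg/L·hr

Trapezoidal AUC_0→5.5:
  [0→2]: (0.0+318.8)/2 × 2 = 318.8
  [2→2.5]: (318.8+293.0)/2 × 0.5 = 152.95
  [2.5→5.5]: (293.0+129.2)/2 × 3 = 633.3
  Sum = 1105.05 µg/L·hr
k_e = ln2 / t½ = 0.693147 / 2.25 = 0.3081 hr^-1
Extrapolated tail: C_last / k_e = 129.2 / 0.3081 = 419.344
AUC_0→∞ = 1105.05 + 419.344 = 1524.394 µg/L·hr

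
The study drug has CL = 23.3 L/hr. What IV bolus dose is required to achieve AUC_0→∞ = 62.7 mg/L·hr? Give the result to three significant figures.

Dose_iv = CL × AUC_0→∞
     = 23.3 × 62.7 = 1460.91 mg

Dose = 1460 mg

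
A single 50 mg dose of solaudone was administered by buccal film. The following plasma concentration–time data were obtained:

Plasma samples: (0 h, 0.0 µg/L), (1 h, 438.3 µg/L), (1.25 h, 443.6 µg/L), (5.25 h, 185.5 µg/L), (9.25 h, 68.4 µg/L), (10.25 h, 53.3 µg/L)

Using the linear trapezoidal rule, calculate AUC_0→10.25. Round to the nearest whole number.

AUC = 2156 µg/L·h

Trapezoidal AUC_0→10.25:
  [0→1]: (0.0+438.3)/2 × 1 = 219.15
  [1→1.25]: (438.3+443.6)/2 × 0.25 = 110.2375
  [1.25→5.25]: (443.6+185.5)/2 × 4 = 1258.2
  [5.25→9.25]: (185.5+68.4)/2 × 4 = 507.8
  [9.25→10.25]: (68.4+53.3)/2 × 1 = 60.85
  Sum = 2156.2375 µg/L·h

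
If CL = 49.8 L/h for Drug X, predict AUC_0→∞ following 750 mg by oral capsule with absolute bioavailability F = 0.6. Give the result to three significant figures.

AUC_0→∞ = F × Dose / CL
        = 0.6 × 750 / 49.8 = 9.03614 mg/L·h

AUC = 9.04 mg/L·h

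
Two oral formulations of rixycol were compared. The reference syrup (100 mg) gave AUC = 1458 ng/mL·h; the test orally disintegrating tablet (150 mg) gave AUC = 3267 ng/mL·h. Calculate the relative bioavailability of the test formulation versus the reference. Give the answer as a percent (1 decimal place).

F_rel = (AUC_test/D_test) / (AUC_ref/D_ref)
      = (3267/150) / (1458/100)
      = 21.78 / 14.58 = 1.4938 = 149.38%

F_rel = 149.4%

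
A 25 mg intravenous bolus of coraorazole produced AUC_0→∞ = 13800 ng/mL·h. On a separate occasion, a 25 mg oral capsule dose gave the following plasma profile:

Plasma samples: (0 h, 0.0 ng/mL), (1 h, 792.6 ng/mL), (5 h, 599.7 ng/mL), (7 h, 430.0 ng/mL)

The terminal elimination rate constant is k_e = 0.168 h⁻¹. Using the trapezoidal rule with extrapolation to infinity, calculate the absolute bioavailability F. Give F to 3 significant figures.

Trapezoidal AUC_0→7 (oral capsule):
  [0→1]: (0.0+792.6)/2 × 1 = 396.3
  [1→5]: (792.6+599.7)/2 × 4 = 2784.6
  [5→7]: (599.7+430.0)/2 × 2 = 1029.7
  Sum = 4210.6 ng/mL·h
Tail: C_last/k_e = 430.0/0.168 = 2559.524
AUC_0→∞ (oral capsule) = 4210.6 + 2559.524 = 6770.124 ng/mL·h
F = (AUC_ev/D_ev)/(AUC_iv/D_iv) = (6770.124/25)/(13800/25) = 270.80496/552 = 0.4906

F = 0.491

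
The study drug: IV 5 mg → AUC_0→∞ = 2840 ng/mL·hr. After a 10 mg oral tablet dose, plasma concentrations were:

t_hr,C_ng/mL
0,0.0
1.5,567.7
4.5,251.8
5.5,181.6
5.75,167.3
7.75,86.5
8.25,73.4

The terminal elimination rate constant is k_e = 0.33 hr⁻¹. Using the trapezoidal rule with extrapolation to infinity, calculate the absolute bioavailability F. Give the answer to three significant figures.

Trapezoidal AUC_0→8.25 (oral tablet):
  [0→1.5]: (0.0+567.7)/2 × 1.5 = 425.775
  [1.5→4.5]: (567.7+251.8)/2 × 3 = 1229.25
  [4.5→5.5]: (251.8+181.6)/2 × 1 = 216.7
  [5.5→5.75]: (181.6+167.3)/2 × 0.25 = 43.6125
  [5.75→7.75]: (167.3+86.5)/2 × 2 = 253.8
  [7.75→8.25]: (86.5+73.4)/2 × 0.5 = 39.975
  Sum = 2209.1125 ng/mL·hr
Tail: C_last/k_e = 73.4/0.33 = 222.424
AUC_0→∞ (oral tablet) = 2209.1125 + 222.424 = 2431.5365 ng/mL·hr
F = (AUC_ev/D_ev)/(AUC_iv/D_iv) = (2431.5365/10)/(2840/5) = 243.15365/568 = 0.4281

F = 0.428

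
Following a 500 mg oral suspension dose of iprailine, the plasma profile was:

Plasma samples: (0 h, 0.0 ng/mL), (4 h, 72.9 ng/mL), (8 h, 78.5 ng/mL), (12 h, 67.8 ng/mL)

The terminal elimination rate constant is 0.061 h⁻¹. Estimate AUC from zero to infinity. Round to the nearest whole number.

Trapezoidal AUC_0→12:
  [0→4]: (0.0+72.9)/2 × 4 = 145.8
  [4→8]: (72.9+78.5)/2 × 4 = 302.8
  [8→12]: (78.5+67.8)/2 × 4 = 292.6
  Sum = 741.2 ng/mL·h
Extrapolated tail: C_last / k_e = 67.8 / 0.061 = 1111.475
AUC_0→∞ = 741.2 + 1111.475 = 1852.675 ng/mL·h

AUC = 1853 ng/mL·h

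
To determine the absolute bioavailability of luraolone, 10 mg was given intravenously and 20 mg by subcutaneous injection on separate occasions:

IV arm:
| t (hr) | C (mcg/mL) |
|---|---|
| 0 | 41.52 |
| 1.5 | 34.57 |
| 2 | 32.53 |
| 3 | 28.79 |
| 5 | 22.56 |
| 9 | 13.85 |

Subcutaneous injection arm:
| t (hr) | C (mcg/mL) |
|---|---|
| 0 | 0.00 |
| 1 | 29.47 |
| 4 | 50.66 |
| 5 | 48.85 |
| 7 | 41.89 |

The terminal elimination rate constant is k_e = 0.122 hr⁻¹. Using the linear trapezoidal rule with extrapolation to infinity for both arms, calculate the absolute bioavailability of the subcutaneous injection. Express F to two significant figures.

Trapezoidal AUC_0→9 (IV):
  [0→1.5]: (41.52+34.57)/2 × 1.5 = 57.0675
  [1.5→2]: (34.57+32.53)/2 × 0.5 = 16.775
  [2→3]: (32.53+28.79)/2 × 1 = 30.66
  [3→5]: (28.79+22.56)/2 × 2 = 51.35
  [5→9]: (22.56+13.85)/2 × 4 = 72.82
  Sum = 228.6725 mcg/mL·hr
IV tail: 13.85/0.122 = 113.525; AUC_iv,0→∞ = 228.6725 + 113.525 = 342.1975 mcg/mL·hr
Trapezoidal AUC_0→7 (subcutaneous injection):
  [0→1]: (0.00+29.47)/2 × 1 = 14.735
  [1→4]: (29.47+50.66)/2 × 3 = 120.195
  [4→5]: (50.66+48.85)/2 × 1 = 49.755
  [5→7]: (48.85+41.89)/2 × 2 = 90.74
  Sum = 275.425 mcg/mL·hr
subcutaneous injection tail: 41.89/0.122 = 343.361; AUC_ev,0→∞ = 275.425 + 343.361 = 618.786 mcg/mL·hr
F = (AUC_ev/D_ev)/(AUC_iv/D_iv) = (618.786/20)/(342.1975/10) = 30.9393/34.21975 = 0.9041

F = 0.90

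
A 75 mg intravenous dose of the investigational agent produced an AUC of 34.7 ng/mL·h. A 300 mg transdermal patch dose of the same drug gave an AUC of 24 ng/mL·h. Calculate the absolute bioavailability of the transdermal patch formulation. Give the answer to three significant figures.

F = (AUC_ev / D_ev) / (AUC_iv / D_iv)
  = (24/300) / (34.7/75)
  = 0.08 / 0.462667 = 0.1729

F = 0.173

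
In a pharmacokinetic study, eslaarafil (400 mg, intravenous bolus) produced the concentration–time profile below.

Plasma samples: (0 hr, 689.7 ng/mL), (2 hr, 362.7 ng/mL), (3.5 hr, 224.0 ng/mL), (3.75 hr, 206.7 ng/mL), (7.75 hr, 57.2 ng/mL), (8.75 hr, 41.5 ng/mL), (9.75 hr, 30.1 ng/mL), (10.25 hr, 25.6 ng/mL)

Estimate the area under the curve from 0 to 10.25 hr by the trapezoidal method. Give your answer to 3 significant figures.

Trapezoidal AUC_0→10.25:
  [0→2]: (689.7+362.7)/2 × 2 = 1052.4
  [2→3.5]: (362.7+224.0)/2 × 1.5 = 440.025
  [3.5→3.75]: (224.0+206.7)/2 × 0.25 = 53.8375
  [3.75→7.75]: (206.7+57.2)/2 × 4 = 527.8
  [7.75→8.75]: (57.2+41.5)/2 × 1 = 49.35
  [8.75→9.75]: (41.5+30.1)/2 × 1 = 35.8
  [9.75→10.25]: (30.1+25.6)/2 × 0.5 = 13.925
  Sum = 2173.1375 ng/mL·hr

AUC = 2170 ng/mL·hr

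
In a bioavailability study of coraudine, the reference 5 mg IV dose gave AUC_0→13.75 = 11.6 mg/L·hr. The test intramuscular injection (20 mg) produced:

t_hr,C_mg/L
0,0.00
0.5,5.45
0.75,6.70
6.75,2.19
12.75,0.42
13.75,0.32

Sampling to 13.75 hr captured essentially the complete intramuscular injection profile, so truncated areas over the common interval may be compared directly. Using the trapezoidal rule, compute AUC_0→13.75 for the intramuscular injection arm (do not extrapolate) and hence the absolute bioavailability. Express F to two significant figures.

F = 0.81

Trapezoidal AUC_0→13.75 (intramuscular injection):
  [0→0.5]: (0.00+5.45)/2 × 0.5 = 1.3625
  [0.5→0.75]: (5.45+6.70)/2 × 0.25 = 1.51875
  [0.75→6.75]: (6.70+2.19)/2 × 6 = 26.67
  [6.75→12.75]: (2.19+0.42)/2 × 6 = 7.83
  [12.75→13.75]: (0.42+0.32)/2 × 1 = 0.37
  Sum = 37.75125 mg/L·hr
F = (AUC_ev/D_ev)/(AUC_iv/D_iv) = (37.75125/20)/(11.6/5) = 1.8875625/2.32 = 0.8136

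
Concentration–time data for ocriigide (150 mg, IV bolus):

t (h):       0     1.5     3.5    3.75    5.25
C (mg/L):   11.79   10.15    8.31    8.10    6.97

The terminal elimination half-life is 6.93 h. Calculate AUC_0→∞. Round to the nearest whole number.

AUC = 118 mg/L·h

Trapezoidal AUC_0→5.25:
  [0→1.5]: (11.79+10.15)/2 × 1.5 = 16.455
  [1.5→3.5]: (10.15+8.31)/2 × 2 = 18.46
  [3.5→3.75]: (8.31+8.10)/2 × 0.25 = 2.05125
  [3.75→5.25]: (8.10+6.97)/2 × 1.5 = 11.3025
  Sum = 48.26875 mg/L·h
k_e = ln2 / t½ = 0.693147 / 6.93 = 0.1000 h^-1
Extrapolated tail: C_last / k_e = 6.97 / 0.1 = 69.700
AUC_0→∞ = 48.26875 + 69.700 = 117.96875 mg/L·h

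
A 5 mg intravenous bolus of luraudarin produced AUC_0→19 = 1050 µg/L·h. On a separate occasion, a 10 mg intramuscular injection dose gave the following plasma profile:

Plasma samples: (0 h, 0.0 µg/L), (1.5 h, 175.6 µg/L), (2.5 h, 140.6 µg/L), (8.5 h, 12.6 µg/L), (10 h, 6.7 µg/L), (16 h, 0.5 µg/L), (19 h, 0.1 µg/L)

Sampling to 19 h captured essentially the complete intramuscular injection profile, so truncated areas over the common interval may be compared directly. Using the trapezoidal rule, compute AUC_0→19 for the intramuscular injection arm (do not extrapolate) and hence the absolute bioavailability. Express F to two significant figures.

F = 0.37

Trapezoidal AUC_0→19 (intramuscular injection):
  [0→1.5]: (0.0+175.6)/2 × 1.5 = 131.7
  [1.5→2.5]: (175.6+140.6)/2 × 1 = 158.1
  [2.5→8.5]: (140.6+12.6)/2 × 6 = 459.6
  [8.5→10]: (12.6+6.7)/2 × 1.5 = 14.475
  [10→16]: (6.7+0.5)/2 × 6 = 21.6
  [16→19]: (0.5+0.1)/2 × 3 = 0.9
  Sum = 786.375 µg/L·h
F = (AUC_ev/D_ev)/(AUC_iv/D_iv) = (786.375/10)/(1050/5) = 78.6375/210 = 0.3745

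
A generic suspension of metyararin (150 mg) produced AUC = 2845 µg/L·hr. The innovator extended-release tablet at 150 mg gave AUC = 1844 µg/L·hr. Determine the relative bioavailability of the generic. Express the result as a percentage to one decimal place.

F_rel = 154.3%

F_rel = (AUC_test/D_test) / (AUC_ref/D_ref)
      = (2845/150) / (1844/150)
      = 18.9667 / 12.2933 = 1.5428 = 154.28%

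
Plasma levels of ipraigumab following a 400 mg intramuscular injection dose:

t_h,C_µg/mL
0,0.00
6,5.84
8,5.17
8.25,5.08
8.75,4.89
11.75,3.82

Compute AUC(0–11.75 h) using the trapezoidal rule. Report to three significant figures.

Trapezoidal AUC_0→11.75:
  [0→6]: (0.00+5.84)/2 × 6 = 17.52
  [6→8]: (5.84+5.17)/2 × 2 = 11.01
  [8→8.25]: (5.17+5.08)/2 × 0.25 = 1.28125
  [8.25→8.75]: (5.08+4.89)/2 × 0.5 = 2.4925
  [8.75→11.75]: (4.89+3.82)/2 × 3 = 13.065
  Sum = 45.36875 µg/mL·h

AUC = 45.4 µg/mL·h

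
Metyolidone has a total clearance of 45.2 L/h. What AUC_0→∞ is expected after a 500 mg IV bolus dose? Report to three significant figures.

AUC = 11.1 mg/L·h

AUC_0→∞ = Dose_iv / CL
        = 500 / 45.2 = 11.0619 mg/L·h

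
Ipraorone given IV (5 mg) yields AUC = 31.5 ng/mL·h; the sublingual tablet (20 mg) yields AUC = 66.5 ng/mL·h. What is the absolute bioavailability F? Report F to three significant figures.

F = (AUC_ev / D_ev) / (AUC_iv / D_iv)
  = (66.5/20) / (31.5/5)
  = 3.325 / 6.3 = 0.5278

F = 0.528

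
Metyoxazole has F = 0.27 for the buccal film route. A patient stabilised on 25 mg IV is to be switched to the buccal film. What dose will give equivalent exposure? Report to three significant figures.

For equal systemic exposure: F × D_ev = D_iv
D_ev = D_iv / F = 25 / 0.27 = 92.5926 mg

D_buccal = 92.6 mg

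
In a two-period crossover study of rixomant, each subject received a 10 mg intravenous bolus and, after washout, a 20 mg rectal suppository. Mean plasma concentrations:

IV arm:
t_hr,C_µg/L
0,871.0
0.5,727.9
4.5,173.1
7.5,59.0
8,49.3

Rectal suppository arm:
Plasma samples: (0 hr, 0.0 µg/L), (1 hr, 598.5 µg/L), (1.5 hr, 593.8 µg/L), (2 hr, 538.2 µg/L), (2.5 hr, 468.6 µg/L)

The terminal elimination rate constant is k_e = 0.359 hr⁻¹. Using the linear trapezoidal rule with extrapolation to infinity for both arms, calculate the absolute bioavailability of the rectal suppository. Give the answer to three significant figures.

Trapezoidal AUC_0→8 (IV):
  [0→0.5]: (871.0+727.9)/2 × 0.5 = 399.725
  [0.5→4.5]: (727.9+173.1)/2 × 4 = 1802.0
  [4.5→7.5]: (173.1+59.0)/2 × 3 = 348.15
  [7.5→8]: (59.0+49.3)/2 × 0.5 = 27.075
  Sum = 2576.95 µg/L·hr
IV tail: 49.3/0.359 = 137.326; AUC_iv,0→∞ = 2576.95 + 137.326 = 2714.276 µg/L·hr
Trapezoidal AUC_0→2.5 (rectal suppository):
  [0→1]: (0.0+598.5)/2 × 1 = 299.25
  [1→1.5]: (598.5+593.8)/2 × 0.5 = 298.075
  [1.5→2]: (593.8+538.2)/2 × 0.5 = 283.0
  [2→2.5]: (538.2+468.6)/2 × 0.5 = 251.7
  Sum = 1132.025 µg/L·hr
rectal suppository tail: 468.6/0.359 = 1305.292; AUC_ev,0→∞ = 1132.025 + 1305.292 = 2437.317 µg/L·hr
F = (AUC_ev/D_ev)/(AUC_iv/D_iv) = (2437.317/20)/(2714.276/10) = 121.86585/271.4276 = 0.4490

F = 0.449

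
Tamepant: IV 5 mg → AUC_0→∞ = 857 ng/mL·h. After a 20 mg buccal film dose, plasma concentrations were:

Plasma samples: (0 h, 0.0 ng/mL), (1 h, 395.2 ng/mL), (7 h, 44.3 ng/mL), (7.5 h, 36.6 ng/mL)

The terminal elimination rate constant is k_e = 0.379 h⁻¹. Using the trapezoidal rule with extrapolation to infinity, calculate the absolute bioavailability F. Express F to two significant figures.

Trapezoidal AUC_0→7.5 (buccal film):
  [0→1]: (0.0+395.2)/2 × 1 = 197.6
  [1→7]: (395.2+44.3)/2 × 6 = 1318.5
  [7→7.5]: (44.3+36.6)/2 × 0.5 = 20.225
  Sum = 1536.325 ng/mL·h
Tail: C_last/k_e = 36.6/0.379 = 96.570
AUC_0→∞ (buccal film) = 1536.325 + 96.570 = 1632.895 ng/mL·h
F = (AUC_ev/D_ev)/(AUC_iv/D_iv) = (1632.895/20)/(857/5) = 81.64475/171.4 = 0.4763

F = 0.48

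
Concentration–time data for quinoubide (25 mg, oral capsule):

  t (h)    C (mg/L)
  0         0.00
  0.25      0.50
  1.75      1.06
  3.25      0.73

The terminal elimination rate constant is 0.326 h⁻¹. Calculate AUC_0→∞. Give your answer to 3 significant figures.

AUC = 4.81 mg/L·h

Trapezoidal AUC_0→3.25:
  [0→0.25]: (0.00+0.50)/2 × 0.25 = 0.0625
  [0.25→1.75]: (0.50+1.06)/2 × 1.5 = 1.17
  [1.75→3.25]: (1.06+0.73)/2 × 1.5 = 1.3425
  Sum = 2.575 mg/L·h
Extrapolated tail: C_last / k_e = 0.73 / 0.326 = 2.239
AUC_0→∞ = 2.575 + 2.239 = 4.814 mg/L·h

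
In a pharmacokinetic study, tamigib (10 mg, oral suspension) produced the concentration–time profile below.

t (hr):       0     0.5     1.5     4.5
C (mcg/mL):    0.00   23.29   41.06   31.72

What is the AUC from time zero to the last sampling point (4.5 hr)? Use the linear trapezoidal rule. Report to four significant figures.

Trapezoidal AUC_0→4.5:
  [0→0.5]: (0.00+23.29)/2 × 0.5 = 5.8225
  [0.5→1.5]: (23.29+41.06)/2 × 1 = 32.175
  [1.5→4.5]: (41.06+31.72)/2 × 3 = 109.17
  Sum = 147.1675 mcg/mL·hr

AUC = 147.2 mcg/mL·hr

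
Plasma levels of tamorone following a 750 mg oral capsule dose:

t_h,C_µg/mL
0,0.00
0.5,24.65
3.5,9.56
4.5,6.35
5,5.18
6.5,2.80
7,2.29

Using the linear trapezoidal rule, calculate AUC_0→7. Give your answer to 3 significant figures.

AUC = 75.6 µg/mL·h

Trapezoidal AUC_0→7:
  [0→0.5]: (0.00+24.65)/2 × 0.5 = 6.1625
  [0.5→3.5]: (24.65+9.56)/2 × 3 = 51.315
  [3.5→4.5]: (9.56+6.35)/2 × 1 = 7.955
  [4.5→5]: (6.35+5.18)/2 × 0.5 = 2.8825
  [5→6.5]: (5.18+2.80)/2 × 1.5 = 5.985
  [6.5→7]: (2.80+2.29)/2 × 0.5 = 1.2725
  Sum = 75.5725 µg/mL·h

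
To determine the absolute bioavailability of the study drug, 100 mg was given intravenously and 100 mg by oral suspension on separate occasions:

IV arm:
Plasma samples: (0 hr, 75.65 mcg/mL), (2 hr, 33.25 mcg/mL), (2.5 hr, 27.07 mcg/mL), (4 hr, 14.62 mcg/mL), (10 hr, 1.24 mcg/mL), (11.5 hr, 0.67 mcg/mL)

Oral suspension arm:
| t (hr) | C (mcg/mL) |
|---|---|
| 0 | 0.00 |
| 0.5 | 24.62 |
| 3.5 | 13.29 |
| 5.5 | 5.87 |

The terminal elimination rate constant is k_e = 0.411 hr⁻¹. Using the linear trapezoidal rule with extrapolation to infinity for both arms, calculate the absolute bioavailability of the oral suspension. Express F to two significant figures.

F = 0.47

Trapezoidal AUC_0→11.5 (IV):
  [0→2]: (75.65+33.25)/2 × 2 = 108.9
  [2→2.5]: (33.25+27.07)/2 × 0.5 = 15.08
  [2.5→4]: (27.07+14.62)/2 × 1.5 = 31.2675
  [4→10]: (14.62+1.24)/2 × 6 = 47.58
  [10→11.5]: (1.24+0.67)/2 × 1.5 = 1.4325
  Sum = 204.26 mcg/mL·hr
IV tail: 0.67/0.411 = 1.630; AUC_iv,0→∞ = 204.26 + 1.630 = 205.89 mcg/mL·hr
Trapezoidal AUC_0→5.5 (oral suspension):
  [0→0.5]: (0.00+24.62)/2 × 0.5 = 6.155
  [0.5→3.5]: (24.62+13.29)/2 × 3 = 56.865
  [3.5→5.5]: (13.29+5.87)/2 × 2 = 19.16
  Sum = 82.18 mcg/mL·hr
oral suspension tail: 5.87/0.411 = 14.282; AUC_ev,0→∞ = 82.18 + 14.282 = 96.462 mcg/mL·hr
F = (AUC_ev/D_ev)/(AUC_iv/D_iv) = (96.462/100)/(205.89/100) = 0.96462/2.0589 = 0.4685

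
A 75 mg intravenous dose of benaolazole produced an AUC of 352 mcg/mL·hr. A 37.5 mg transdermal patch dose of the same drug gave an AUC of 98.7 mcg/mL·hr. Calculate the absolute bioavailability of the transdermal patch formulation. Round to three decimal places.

F = (AUC_ev / D_ev) / (AUC_iv / D_iv)
  = (98.7/37.5) / (352/75)
  = 2.632 / 4.69333 = 0.5608

F = 0.561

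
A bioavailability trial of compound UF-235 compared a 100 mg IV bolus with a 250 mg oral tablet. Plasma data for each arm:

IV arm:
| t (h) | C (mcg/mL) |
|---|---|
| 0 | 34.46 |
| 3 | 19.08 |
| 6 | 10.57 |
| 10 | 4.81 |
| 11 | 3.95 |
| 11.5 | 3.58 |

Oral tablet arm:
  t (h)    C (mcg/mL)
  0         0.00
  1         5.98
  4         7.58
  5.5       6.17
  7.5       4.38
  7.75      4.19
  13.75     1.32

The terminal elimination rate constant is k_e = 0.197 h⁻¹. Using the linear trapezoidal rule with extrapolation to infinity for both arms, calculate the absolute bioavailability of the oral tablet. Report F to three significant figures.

F = 0.152

Trapezoidal AUC_0→11.5 (IV):
  [0→3]: (34.46+19.08)/2 × 3 = 80.31
  [3→6]: (19.08+10.57)/2 × 3 = 44.475
  [6→10]: (10.57+4.81)/2 × 4 = 30.76
  [10→11]: (4.81+3.95)/2 × 1 = 4.38
  [11→11.5]: (3.95+3.58)/2 × 0.5 = 1.8825
  Sum = 161.8075 mcg/mL·h
IV tail: 3.58/0.197 = 18.173; AUC_iv,0→∞ = 161.8075 + 18.173 = 179.9805 mcg/mL·h
Trapezoidal AUC_0→13.75 (oral tablet):
  [0→1]: (0.00+5.98)/2 × 1 = 2.99
  [1→4]: (5.98+7.58)/2 × 3 = 20.34
  [4→5.5]: (7.58+6.17)/2 × 1.5 = 10.3125
  [5.5→7.5]: (6.17+4.38)/2 × 2 = 10.55
  [7.5→7.75]: (4.38+4.19)/2 × 0.25 = 1.07125
  [7.75→13.75]: (4.19+1.32)/2 × 6 = 16.53
  Sum = 61.79375 mcg/mL·h
oral tablet tail: 1.32/0.197 = 6.701; AUC_ev,0→∞ = 61.79375 + 6.701 = 68.49475 mcg/mL·h
F = (AUC_ev/D_ev)/(AUC_iv/D_iv) = (68.49475/250)/(179.9805/100) = 0.273979/1.799805 = 0.1522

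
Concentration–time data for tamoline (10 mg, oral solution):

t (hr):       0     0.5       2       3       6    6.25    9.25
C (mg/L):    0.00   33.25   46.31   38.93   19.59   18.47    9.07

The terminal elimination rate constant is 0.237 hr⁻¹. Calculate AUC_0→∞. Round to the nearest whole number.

Trapezoidal AUC_0→9.25:
  [0→0.5]: (0.00+33.25)/2 × 0.5 = 8.3125
  [0.5→2]: (33.25+46.31)/2 × 1.5 = 59.67
  [2→3]: (46.31+38.93)/2 × 1 = 42.62
  [3→6]: (38.93+19.59)/2 × 3 = 87.78
  [6→6.25]: (19.59+18.47)/2 × 0.25 = 4.7575
  [6.25→9.25]: (18.47+9.07)/2 × 3 = 41.31
  Sum = 244.45 mg/L·hr
Extrapolated tail: C_last / k_e = 9.07 / 0.237 = 38.270
AUC_0→∞ = 244.45 + 38.270 = 282.72 mg/L·hr

AUC = 283 mg/L·hr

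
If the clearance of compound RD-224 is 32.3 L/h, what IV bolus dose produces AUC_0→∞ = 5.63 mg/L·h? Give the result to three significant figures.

Dose = 182 mg

Dose_iv = CL × AUC_0→∞
     = 32.3 × 5.63 = 181.849 mg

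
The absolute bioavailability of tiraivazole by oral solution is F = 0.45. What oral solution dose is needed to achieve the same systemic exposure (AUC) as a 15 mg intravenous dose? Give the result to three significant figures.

D_oral = 33.3 mg

For equal systemic exposure: F × D_ev = D_iv
D_ev = D_iv / F = 15 / 0.45 = 33.3333 mg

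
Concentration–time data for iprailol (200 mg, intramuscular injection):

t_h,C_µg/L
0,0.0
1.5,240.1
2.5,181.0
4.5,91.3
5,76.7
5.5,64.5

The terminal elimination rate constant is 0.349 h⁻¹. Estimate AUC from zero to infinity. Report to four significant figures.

Trapezoidal AUC_0→5.5:
  [0→1.5]: (0.0+240.1)/2 × 1.5 = 180.075
  [1.5→2.5]: (240.1+181.0)/2 × 1 = 210.55
  [2.5→4.5]: (181.0+91.3)/2 × 2 = 272.3
  [4.5→5]: (91.3+76.7)/2 × 0.5 = 42.0
  [5→5.5]: (76.7+64.5)/2 × 0.5 = 35.3
  Sum = 740.225 µg/L·h
Extrapolated tail: C_last / k_e = 64.5 / 0.349 = 184.814
AUC_0→∞ = 740.225 + 184.814 = 925.039 µg/L·h

AUC = 925.0 µg/L·h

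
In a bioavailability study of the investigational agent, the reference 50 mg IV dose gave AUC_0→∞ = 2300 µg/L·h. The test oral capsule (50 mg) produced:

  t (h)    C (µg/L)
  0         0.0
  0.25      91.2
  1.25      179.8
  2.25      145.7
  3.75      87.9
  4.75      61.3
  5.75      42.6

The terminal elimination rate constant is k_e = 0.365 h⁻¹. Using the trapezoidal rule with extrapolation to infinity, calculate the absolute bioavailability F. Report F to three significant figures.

Trapezoidal AUC_0→5.75 (oral capsule):
  [0→0.25]: (0.0+91.2)/2 × 0.25 = 11.4
  [0.25→1.25]: (91.2+179.8)/2 × 1 = 135.5
  [1.25→2.25]: (179.8+145.7)/2 × 1 = 162.75
  [2.25→3.75]: (145.7+87.9)/2 × 1.5 = 175.2
  [3.75→4.75]: (87.9+61.3)/2 × 1 = 74.6
  [4.75→5.75]: (61.3+42.6)/2 × 1 = 51.95
  Sum = 611.4 µg/L·h
Tail: C_last/k_e = 42.6/0.365 = 116.712
AUC_0→∞ (oral capsule) = 611.4 + 116.712 = 728.112 µg/L·h
F = (AUC_ev/D_ev)/(AUC_iv/D_iv) = (728.112/50)/(2300/50) = 14.56224/46 = 0.3166

F = 0.317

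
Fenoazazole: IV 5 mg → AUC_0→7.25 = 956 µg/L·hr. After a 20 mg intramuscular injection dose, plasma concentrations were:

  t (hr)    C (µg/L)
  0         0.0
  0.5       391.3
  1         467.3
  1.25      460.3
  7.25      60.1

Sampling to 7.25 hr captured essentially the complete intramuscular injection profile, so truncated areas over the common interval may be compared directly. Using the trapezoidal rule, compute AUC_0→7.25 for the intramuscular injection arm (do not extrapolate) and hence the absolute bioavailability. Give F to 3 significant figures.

Trapezoidal AUC_0→7.25 (intramuscular injection):
  [0→0.5]: (0.0+391.3)/2 × 0.5 = 97.825
  [0.5→1]: (391.3+467.3)/2 × 0.5 = 214.65
  [1→1.25]: (467.3+460.3)/2 × 0.25 = 115.95
  [1.25→7.25]: (460.3+60.1)/2 × 6 = 1561.2
  Sum = 1989.625 µg/L·hr
F = (AUC_ev/D_ev)/(AUC_iv/D_iv) = (1989.625/20)/(956/5) = 99.48125/191.2 = 0.5203

F = 0.520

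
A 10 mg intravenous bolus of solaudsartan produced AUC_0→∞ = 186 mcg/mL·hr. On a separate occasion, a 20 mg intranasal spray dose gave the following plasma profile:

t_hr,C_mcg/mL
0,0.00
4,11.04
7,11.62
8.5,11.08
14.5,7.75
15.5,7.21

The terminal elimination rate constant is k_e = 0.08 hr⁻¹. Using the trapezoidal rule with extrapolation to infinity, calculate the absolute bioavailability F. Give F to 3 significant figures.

Trapezoidal AUC_0→15.5 (intranasal spray):
  [0→4]: (0.00+11.04)/2 × 4 = 22.08
  [4→7]: (11.04+11.62)/2 × 3 = 33.99
  [7→8.5]: (11.62+11.08)/2 × 1.5 = 17.025
  [8.5→14.5]: (11.08+7.75)/2 × 6 = 56.49
  [14.5→15.5]: (7.75+7.21)/2 × 1 = 7.48
  Sum = 137.065 mcg/mL·hr
Tail: C_last/k_e = 7.21/0.08 = 90.125
AUC_0→∞ (intranasal spray) = 137.065 + 90.125 = 227.19 mcg/mL·hr
F = (AUC_ev/D_ev)/(AUC_iv/D_iv) = (227.19/20)/(186/10) = 11.3595/18.6 = 0.6107

F = 0.611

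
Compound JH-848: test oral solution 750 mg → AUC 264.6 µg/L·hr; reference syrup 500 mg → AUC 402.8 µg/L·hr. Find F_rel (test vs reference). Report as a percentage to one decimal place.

F_rel = 43.8%

F_rel = (AUC_test/D_test) / (AUC_ref/D_ref)
      = (264.6/750) / (402.8/500)
      = 0.3528 / 0.8056 = 0.4379 = 43.79%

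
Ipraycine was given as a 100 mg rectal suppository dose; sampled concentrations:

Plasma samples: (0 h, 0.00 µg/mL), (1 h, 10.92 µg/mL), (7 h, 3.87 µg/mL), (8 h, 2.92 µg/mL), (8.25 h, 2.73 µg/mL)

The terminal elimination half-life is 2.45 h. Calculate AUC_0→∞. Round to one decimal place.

AUC = 63.6 µg/mL·h

Trapezoidal AUC_0→8.25:
  [0→1]: (0.00+10.92)/2 × 1 = 5.46
  [1→7]: (10.92+3.87)/2 × 6 = 44.37
  [7→8]: (3.87+2.92)/2 × 1 = 3.395
  [8→8.25]: (2.92+2.73)/2 × 0.25 = 0.70625
  Sum = 53.93125 µg/mL·h
k_e = ln2 / t½ = 0.693147 / 2.45 = 0.2829 h^-1
Extrapolated tail: C_last / k_e = 2.73 / 0.2829 = 9.650
AUC_0→∞ = 53.93125 + 9.650 = 63.58125 µg/mL·h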